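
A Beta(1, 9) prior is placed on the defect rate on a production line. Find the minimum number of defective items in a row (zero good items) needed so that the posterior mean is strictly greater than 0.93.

After k defective items and 0 good items the posterior is Beta(1+k, 9), with mean (1+k)/(1+9+k).
Set (1+k)/(10+k) > 0.93 and solve: k > (0.93·10 − 1)/(1 − 0.93) = 118.571.
The smallest integer exceeding 118.571 is 119, and checking k=119: (120)/(129) = 0.9302 > 0.93.

k = 119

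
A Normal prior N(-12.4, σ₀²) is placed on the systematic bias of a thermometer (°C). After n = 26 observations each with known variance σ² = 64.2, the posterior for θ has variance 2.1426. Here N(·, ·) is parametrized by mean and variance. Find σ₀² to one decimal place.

σ₀² = 16.2

For the Normal–Normal model with known σ², precisions add: τ_n = τ₀ + n/σ².
So 1/σ₀² = 1/2.1426 − 26/64.2 = 0.466723 − 0.404984 = 0.061739.
Hence σ₀² = 1/0.061739 ≈ 16.2.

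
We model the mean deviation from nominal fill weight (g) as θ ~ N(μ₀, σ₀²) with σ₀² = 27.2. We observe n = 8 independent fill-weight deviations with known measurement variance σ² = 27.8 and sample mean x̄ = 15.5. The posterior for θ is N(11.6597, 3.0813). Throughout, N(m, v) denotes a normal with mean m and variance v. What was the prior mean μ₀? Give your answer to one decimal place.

The posterior mean is a precision-weighted average: μ_n = (τ₀μ₀ + τ_data·x̄)/(τ₀+τ_data), with τ₀=1/σ₀² and τ_data=n/σ².
Here τ₀ = 1/27.2 = 0.036765 and τ_data = 8/27.8 = 0.287770, so τ_n = 0.324535.
Rearranging for μ₀: μ₀ = (μ_n·τ_n − τ_data·x̄)/τ₀ = (11.6597·0.324535 − 0.287770·15.5) / 0.036765 = -0.676454/0.036765 ≈ -18.4.

μ₀ = -18.4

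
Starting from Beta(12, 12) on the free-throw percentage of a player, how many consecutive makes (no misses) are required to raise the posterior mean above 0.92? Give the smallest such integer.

After k makes and 0 misses the posterior is Beta(12+k, 12), with mean (12+k)/(12+12+k).
Set (12+k)/(24+k) > 0.92 and solve: k > (0.92·24 − 12)/(1 − 0.92) = 126.000.
The smallest integer exceeding 126.000 is 127.

k = 127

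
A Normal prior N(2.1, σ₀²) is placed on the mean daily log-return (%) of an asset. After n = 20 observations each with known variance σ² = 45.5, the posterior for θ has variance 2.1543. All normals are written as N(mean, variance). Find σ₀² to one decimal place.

For the Normal–Normal model with known σ², precisions add: τ_n = τ₀ + n/σ².
So 1/σ₀² = 1/2.1543 − 20/45.5 = 0.464188 − 0.439560 = 0.024628.
Hence σ₀² = 1/0.024628 ≈ 40.6.

σ₀² = 40.6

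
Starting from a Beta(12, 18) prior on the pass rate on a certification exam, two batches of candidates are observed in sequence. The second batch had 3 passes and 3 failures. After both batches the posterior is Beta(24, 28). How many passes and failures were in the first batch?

Because Beta–binomial updating is additive in the counts, the combined data contributed (α_post−α_prior, β_post−β_prior) successes and failures.
Total across both batches: 24−12=12 passes, 28−18=10 failures.
Subtract the second batch: 12−3=9 passes and 10−3=7 failures.

9 passes and 7 failures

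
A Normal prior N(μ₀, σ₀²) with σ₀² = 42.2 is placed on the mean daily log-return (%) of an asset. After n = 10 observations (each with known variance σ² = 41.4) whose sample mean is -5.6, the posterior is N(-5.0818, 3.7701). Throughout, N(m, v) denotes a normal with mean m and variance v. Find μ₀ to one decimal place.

μ₀ = 0.2

With known observation variance, the Normal–Normal posterior has precision τ_n = τ₀ + n/σ² and mean μ_n = (τ₀μ₀ + (n/σ²)x̄)/τ_n.
Here τ₀ = 1/42.2 = 0.023697 and τ_data = 10/41.4 = 0.241546, so τ_n = 0.265243.
Rearranging for μ₀: μ₀ = (μ_n·τ_n − τ_data·x̄)/τ₀ = (-5.0818·0.265243 − 0.241546·-5.6) / 0.023697 = 0.004746/0.023697 ≈ 0.2.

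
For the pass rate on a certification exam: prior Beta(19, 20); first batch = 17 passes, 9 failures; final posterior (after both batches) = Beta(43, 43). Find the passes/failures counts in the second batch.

7 passes and 14 failures

Sequential conjugate updates are equivalent to a single update on the pooled data, so total successes = posterior α − prior α and total failures = posterior β − prior β.
Total across both batches: 43−19=24 passes, 43−20=23 failures.
Subtract the first batch: 24−17=7 passes and 23−9=14 failures.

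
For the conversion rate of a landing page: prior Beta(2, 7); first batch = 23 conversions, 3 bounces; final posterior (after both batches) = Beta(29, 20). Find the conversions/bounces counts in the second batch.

4 conversions and 10 bounces

Sequential conjugate updates are equivalent to a single update on the pooled data, so total successes = posterior α − prior α and total failures = posterior β − prior β.
Total across both batches: 29−2=27 conversions, 20−7=13 bounces.
Subtract the first batch: 27−23=4 conversions and 13−3=10 bounces.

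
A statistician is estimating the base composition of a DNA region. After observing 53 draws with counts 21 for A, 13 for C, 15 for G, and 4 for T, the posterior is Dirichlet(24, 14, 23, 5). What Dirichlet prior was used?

For a Dirichlet(α) prior with multinomial counts c, the posterior is Dirichlet(α + c) componentwise.
Subtract each count from the matching posterior parameter: 24−21=3, 14−13=1, 23−15=8, 5−4=1.

Dirichlet(3, 1, 8, 1)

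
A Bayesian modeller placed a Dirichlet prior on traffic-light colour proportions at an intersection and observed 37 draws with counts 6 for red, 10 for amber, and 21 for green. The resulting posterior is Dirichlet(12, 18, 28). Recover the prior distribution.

For a Dirichlet(α) prior with multinomial counts c, the posterior is Dirichlet(α + c) componentwise.
Subtract each count from the matching posterior parameter: 12−6=6, 18−10=8, 28−21=7.

Dirichlet(6, 8, 7)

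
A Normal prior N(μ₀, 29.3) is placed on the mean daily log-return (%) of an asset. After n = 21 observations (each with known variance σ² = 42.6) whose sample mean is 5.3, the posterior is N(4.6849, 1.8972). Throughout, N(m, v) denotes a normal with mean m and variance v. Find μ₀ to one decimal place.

μ₀ = -4.2

With known observation variance, the Normal–Normal posterior has precision τ_n = τ₀ + n/σ² and mean μ_n = (τ₀μ₀ + (n/σ²)x̄)/τ_n.
Here τ₀ = 1/29.3 = 0.034130 and τ_data = 21/42.6 = 0.492958, so τ_n = 0.527088.
Rearranging for μ₀: μ₀ = (μ_n·τ_n − τ_data·x̄)/τ₀ = (4.6849·0.527088 − 0.492958·5.3) / 0.034130 = -0.143323/0.034130 ≈ -4.2.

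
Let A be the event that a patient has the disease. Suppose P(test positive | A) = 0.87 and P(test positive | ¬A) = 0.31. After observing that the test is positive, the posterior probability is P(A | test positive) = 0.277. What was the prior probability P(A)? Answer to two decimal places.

P(A) = 0.12

Bayes' rule in odds form gives O(A|E) = O(A)·[P(E|A)/P(E|¬A)], hence O(A) = O(A|E)/LR.
Posterior odds = 0.277/(1−0.277) = 0.3831. LR = 0.87/0.31 = 2.8065.
Prior odds = 0.3831/2.8065 = 0.1365, so P(A) = 0.1365/(1+0.1365) ≈ 0.12.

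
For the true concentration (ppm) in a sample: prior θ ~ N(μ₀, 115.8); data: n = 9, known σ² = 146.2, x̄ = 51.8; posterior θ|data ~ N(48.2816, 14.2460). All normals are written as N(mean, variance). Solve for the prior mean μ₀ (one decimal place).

μ₀ = 23.2

The posterior mean is a precision-weighted average: μ_n = (τ₀μ₀ + τ_data·x̄)/(τ₀+τ_data), with τ₀=1/σ₀² and τ_data=n/σ².
Here τ₀ = 1/115.8 = 0.008636 and τ_data = 9/146.2 = 0.061560, so τ_n = 0.070196.
Rearranging for μ₀: μ₀ = (μ_n·τ_n − τ_data·x̄)/τ₀ = (48.2816·0.070196 − 0.061560·51.8) / 0.008636 = 0.200367/0.008636 ≈ 23.2.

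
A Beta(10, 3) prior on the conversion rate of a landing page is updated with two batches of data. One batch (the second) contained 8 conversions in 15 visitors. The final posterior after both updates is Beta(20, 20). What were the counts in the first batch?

2 conversions and 10 bounces

Because Beta–binomial updating is additive in the counts, the combined data contributed (α_post−α_prior, β_post−β_prior) successes and failures.
Total across both batches: 20−10=10 conversions, 20−3=17 bounces.
Subtract the second batch: 10−8=2 conversions and 17−7=10 bounces.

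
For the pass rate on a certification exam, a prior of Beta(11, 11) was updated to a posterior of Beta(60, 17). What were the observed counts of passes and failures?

49 passes and 6 failures

A Beta(a, b) prior with s successes and f failures in binomial data gives a Beta(a+s, b+f) posterior.
Match parameters: s=60−11=49, f=17−11=6.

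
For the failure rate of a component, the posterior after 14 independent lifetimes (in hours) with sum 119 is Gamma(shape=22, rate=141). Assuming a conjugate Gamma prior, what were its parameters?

Gamma(shape=8, rate=22)

For an exponential likelihood with a Gamma(α, β) prior on the rate, n observations with total T give posterior Gamma(α+n, β+T).
So α = 22 − 14 = 8 and β = 141 − 119 = 22.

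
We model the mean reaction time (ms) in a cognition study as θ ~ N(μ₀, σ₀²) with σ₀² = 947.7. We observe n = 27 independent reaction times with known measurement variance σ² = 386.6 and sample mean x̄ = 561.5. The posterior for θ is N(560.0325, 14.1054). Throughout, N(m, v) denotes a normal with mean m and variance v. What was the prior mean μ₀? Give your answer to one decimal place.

μ₀ = 462.9

With known observation variance, the Normal–Normal posterior has precision τ_n = τ₀ + n/σ² and mean μ_n = (τ₀μ₀ + (n/σ²)x̄)/τ_n.
Here τ₀ = 1/947.7 = 0.001055 and τ_data = 27/386.6 = 0.069840, so τ_n = 0.070895.
Rearranging for μ₀: μ₀ = (μ_n·τ_n − τ_data·x̄)/τ₀ = (560.0325·0.070895 − 0.069840·561.5) / 0.001055 = 0.488344/0.001055 ≈ 462.9.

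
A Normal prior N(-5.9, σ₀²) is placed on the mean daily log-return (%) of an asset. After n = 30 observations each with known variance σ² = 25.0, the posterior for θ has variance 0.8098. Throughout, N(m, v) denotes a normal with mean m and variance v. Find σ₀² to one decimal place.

For the Normal–Normal model with known σ², precisions add: τ_n = τ₀ + n/σ².
So 1/σ₀² = 1/0.8098 − 30/25.0 = 1.234873 − 1.200000 = 0.034873.
Hence σ₀² = 1/0.034873 ≈ 28.7.

σ₀² = 28.7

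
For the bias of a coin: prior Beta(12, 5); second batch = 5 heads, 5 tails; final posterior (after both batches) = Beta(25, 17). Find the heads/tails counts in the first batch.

Sequential conjugate updates are equivalent to a single update on the pooled data, so total successes = posterior α − prior α and total failures = posterior β − prior β.
Total across both batches: 25−12=13 heads, 17−5=12 tails.
Subtract the second batch: 13−5=8 heads and 12−5=7 tails.

8 heads and 7 tails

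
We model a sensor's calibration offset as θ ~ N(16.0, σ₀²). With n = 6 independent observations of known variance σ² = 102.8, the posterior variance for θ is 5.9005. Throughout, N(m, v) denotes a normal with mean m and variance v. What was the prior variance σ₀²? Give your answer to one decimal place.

σ₀² = 9.0

Posterior precision equals prior precision plus data precision: 1/σ_n² = 1/σ₀² + n/σ².
So 1/σ₀² = 1/5.9005 − 6/102.8 = 0.169477 − 0.058366 = 0.111111.
Hence σ₀² = 1/0.111111 ≈ 9.0.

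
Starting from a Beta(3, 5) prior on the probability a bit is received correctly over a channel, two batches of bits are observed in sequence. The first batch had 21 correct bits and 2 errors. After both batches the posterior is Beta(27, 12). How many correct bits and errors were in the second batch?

Because Beta–binomial updating is additive in the counts, the combined data contributed (α_post−α_prior, β_post−β_prior) successes and failures.
Total across both batches: 27−3=24 correct bits, 12−5=7 errors.
Subtract the first batch: 24−21=3 correct bits and 7−2=5 errors.

3 correct bits and 5 errors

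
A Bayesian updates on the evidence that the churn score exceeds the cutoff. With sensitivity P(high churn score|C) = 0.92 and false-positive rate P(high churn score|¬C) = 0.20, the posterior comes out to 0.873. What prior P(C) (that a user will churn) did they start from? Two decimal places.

P(C) = 0.60

In odds form, posterior odds = prior odds × likelihood ratio, so prior odds = posterior odds ÷ LR.
Posterior odds = 0.873/(1−0.873) = 6.8740. LR = 0.92/0.20 = 4.6000.
Prior odds = 6.8740/4.6000 = 1.4943, so P(C) = 1.4943/(1+1.4943) ≈ 0.60.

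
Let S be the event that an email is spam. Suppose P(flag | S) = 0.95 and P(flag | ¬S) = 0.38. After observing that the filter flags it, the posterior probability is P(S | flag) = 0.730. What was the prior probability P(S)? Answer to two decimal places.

P(S) = 0.52

In odds form, posterior odds = prior odds × likelihood ratio, so prior odds = posterior odds ÷ LR.
Posterior odds = 0.730/(1−0.730) = 2.7037. LR = 0.95/0.38 = 2.5000.
Prior odds = 2.7037/2.5000 = 1.0815, so P(S) = 1.0815/(1+1.0815) ≈ 0.52.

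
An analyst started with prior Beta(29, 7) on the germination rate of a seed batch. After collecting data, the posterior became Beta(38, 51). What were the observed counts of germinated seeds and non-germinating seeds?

A Beta(α, β) prior with s successes and f failures in binomial data gives a Beta(α+s, β+f) posterior.
So s = 38 − 29 = 9 and f = 51 − 7 = 44.

9 germinated seeds and 44 non-germinating seeds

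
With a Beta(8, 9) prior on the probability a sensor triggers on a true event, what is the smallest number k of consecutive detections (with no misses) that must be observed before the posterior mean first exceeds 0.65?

After k detections and 0 misses the posterior is Beta(8+k, 9), with mean (8+k)/(8+9+k).
Set (8+k)/(17+k) > 0.65 and solve: k > (0.65·17 − 8)/(1 − 0.65) = 8.714.
The smallest integer exceeding 8.714 is 9.

k = 9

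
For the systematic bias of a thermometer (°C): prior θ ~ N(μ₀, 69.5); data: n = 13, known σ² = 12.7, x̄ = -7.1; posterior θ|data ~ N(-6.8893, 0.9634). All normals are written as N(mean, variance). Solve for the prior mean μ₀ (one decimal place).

μ₀ = 8.1

With known observation variance, the Normal–Normal posterior has precision τ_n = τ₀ + n/σ² and mean μ_n = (τ₀μ₀ + (n/σ²)x̄)/τ_n.
Here τ₀ = 1/69.5 = 0.014388 and τ_data = 13/12.7 = 1.023622, so τ_n = 1.038010.
Rearranging for μ₀: μ₀ = (μ_n·τ_n − τ_data·x̄)/τ₀ = (-6.8893·1.038010 − 1.023622·-7.1) / 0.014388 = 0.116554/0.014388 ≈ 8.1.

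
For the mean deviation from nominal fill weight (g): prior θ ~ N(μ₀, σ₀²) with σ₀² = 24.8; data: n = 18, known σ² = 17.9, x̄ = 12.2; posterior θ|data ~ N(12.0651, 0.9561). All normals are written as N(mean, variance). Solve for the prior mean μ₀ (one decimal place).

The posterior mean is a precision-weighted average: μ_n = (τ₀μ₀ + τ_data·x̄)/(τ₀+τ_data), with τ₀=1/σ₀² and τ_data=n/σ².
Here τ₀ = 1/24.8 = 0.040323 and τ_data = 18/17.9 = 1.005587, so τ_n = 1.045910.
Rearranging for μ₀: μ₀ = (μ_n·τ_n − τ_data·x̄)/τ₀ = (12.0651·1.045910 − 1.005587·12.2) / 0.040323 = 0.350847/0.040323 ≈ 8.7.

μ₀ = 8.7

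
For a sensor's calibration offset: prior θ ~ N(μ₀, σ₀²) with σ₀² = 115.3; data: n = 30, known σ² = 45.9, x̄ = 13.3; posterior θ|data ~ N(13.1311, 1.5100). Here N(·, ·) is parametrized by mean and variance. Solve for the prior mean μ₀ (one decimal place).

μ₀ = 0.4

With known observation variance, the Normal–Normal posterior has precision τ_n = τ₀ + n/σ² and mean μ_n = (τ₀μ₀ + (n/σ²)x̄)/τ_n.
Here τ₀ = 1/115.3 = 0.008673 and τ_data = 30/45.9 = 0.653595, so τ_n = 0.662268.
Rearranging for μ₀: μ₀ = (μ_n·τ_n − τ_data·x̄)/τ₀ = (13.1311·0.662268 − 0.653595·13.3) / 0.008673 = 0.003494/0.008673 ≈ 0.4.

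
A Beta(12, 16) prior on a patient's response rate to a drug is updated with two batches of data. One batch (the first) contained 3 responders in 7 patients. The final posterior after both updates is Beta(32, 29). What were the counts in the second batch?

17 responders and 9 non-responders

Sequential conjugate updates are equivalent to a single update on the pooled data, so total successes = posterior α − prior α and total failures = posterior β − prior β.
Total across both batches: 32−12=20 responders, 29−16=13 non-responders.
Subtract the first batch: 20−3=17 responders and 13−4=9 non-responders.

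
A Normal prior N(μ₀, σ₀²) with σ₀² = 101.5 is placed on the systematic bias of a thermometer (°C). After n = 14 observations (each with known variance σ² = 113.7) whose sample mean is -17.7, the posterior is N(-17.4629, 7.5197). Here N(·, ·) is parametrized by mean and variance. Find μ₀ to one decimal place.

With known observation variance, the Normal–Normal posterior has precision τ_n = τ₀ + n/σ² and mean μ_n = (τ₀μ₀ + (n/σ²)x̄)/τ_n.
Here τ₀ = 1/101.5 = 0.009852 and τ_data = 14/113.7 = 0.123131, so τ_n = 0.132983.
Rearranging for μ₀: μ₀ = (μ_n·τ_n − τ_data·x̄)/τ₀ = (-17.4629·0.132983 − 0.123131·-17.7) / 0.009852 = -0.142850/0.009852 ≈ -14.5.

μ₀ = -14.5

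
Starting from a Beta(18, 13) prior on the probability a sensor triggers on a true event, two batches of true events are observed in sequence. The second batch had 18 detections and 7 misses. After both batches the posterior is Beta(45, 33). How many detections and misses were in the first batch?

9 detections and 13 misses

Sequential conjugate updates are equivalent to a single update on the pooled data, so total successes = posterior α − prior α and total failures = posterior β − prior β.
Total across both batches: 45−18=27 detections, 33−13=20 misses.
Subtract the second batch: 27−18=9 detections and 20−7=13 misses.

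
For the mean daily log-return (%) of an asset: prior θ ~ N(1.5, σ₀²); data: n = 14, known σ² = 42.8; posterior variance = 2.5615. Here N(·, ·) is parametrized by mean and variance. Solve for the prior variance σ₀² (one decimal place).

For the Normal–Normal model with known σ², precisions add: τ_n = τ₀ + n/σ².
So 1/σ₀² = 1/2.5615 − 14/42.8 = 0.390396 − 0.327103 = 0.063293.
Hence σ₀² = 1/0.063293 ≈ 15.8.

σ₀² = 15.8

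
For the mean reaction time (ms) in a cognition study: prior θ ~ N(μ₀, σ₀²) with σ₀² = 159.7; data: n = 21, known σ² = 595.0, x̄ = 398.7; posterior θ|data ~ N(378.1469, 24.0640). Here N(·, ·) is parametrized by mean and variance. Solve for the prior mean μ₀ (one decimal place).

The posterior mean is a precision-weighted average: μ_n = (τ₀μ₀ + τ_data·x̄)/(τ₀+τ_data), with τ₀=1/σ₀² and τ_data=n/σ².
Here τ₀ = 1/159.7 = 0.006262 and τ_data = 21/595.0 = 0.035294, so τ_n = 0.041556.
Rearranging for μ₀: μ₀ = (μ_n·τ_n − τ_data·x̄)/τ₀ = (378.1469·0.041556 − 0.035294·398.7) / 0.006262 = 1.642555/0.006262 ≈ 262.3.

μ₀ = 262.3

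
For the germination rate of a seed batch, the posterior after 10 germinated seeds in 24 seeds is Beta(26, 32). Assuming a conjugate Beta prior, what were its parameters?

Beta is conjugate to the binomial likelihood: posterior = Beta(α+s, β+f).
Subtract the data counts: 26−10=16, 32−14=18.

Beta(16, 18)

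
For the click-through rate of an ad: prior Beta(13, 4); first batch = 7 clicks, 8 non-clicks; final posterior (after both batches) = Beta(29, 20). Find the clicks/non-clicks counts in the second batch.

Sequential conjugate updates are equivalent to a single update on the pooled data, so total successes = posterior α − prior α and total failures = posterior β − prior β.
Total across both batches: 29−13=16 clicks, 20−4=16 non-clicks.
Subtract the first batch: 16−7=9 clicks and 16−8=8 non-clicks.

9 clicks and 8 non-clicks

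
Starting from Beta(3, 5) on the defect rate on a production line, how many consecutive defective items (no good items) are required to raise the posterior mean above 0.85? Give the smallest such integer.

After k defective items and 0 good items the posterior is Beta(3+k, 5), with mean (3+k)/(3+5+k).
Set (3+k)/(8+k) > 0.85 and solve: k > (0.85·8 − 3)/(1 − 0.85) = 25.333.
The smallest integer exceeding 25.333 is 26.

k = 26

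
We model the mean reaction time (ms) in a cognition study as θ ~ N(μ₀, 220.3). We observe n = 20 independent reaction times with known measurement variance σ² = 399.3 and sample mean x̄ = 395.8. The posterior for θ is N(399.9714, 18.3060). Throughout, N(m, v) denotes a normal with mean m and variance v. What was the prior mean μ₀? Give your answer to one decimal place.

The posterior mean is a precision-weighted average: μ_n = (τ₀μ₀ + τ_data·x̄)/(τ₀+τ_data), with τ₀=1/σ₀² and τ_data=n/σ².
Here τ₀ = 1/220.3 = 0.004539 and τ_data = 20/399.3 = 0.050088, so τ_n = 0.054627.
Rearranging for μ₀: μ₀ = (μ_n·τ_n − τ_data·x̄)/τ₀ = (399.9714·0.054627 − 0.050088·395.8) / 0.004539 = 2.024407/0.004539 ≈ 446.0.

μ₀ = 446.0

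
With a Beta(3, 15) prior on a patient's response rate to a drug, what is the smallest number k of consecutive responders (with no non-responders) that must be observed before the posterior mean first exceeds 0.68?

After k responders and 0 non-responders the posterior is Beta(3+k, 15), with mean (3+k)/(3+15+k).
Set (3+k)/(18+k) > 0.68 and solve: k > (0.68·18 − 3)/(1 − 0.68) = 28.875.
The smallest integer exceeding 28.875 is 29, and checking k=29: (32)/(47) = 0.6809 > 0.68.

k = 29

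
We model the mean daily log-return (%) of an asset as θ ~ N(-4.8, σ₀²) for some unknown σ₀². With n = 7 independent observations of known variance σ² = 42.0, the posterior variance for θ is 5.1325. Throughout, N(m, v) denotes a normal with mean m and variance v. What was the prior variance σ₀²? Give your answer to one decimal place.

Posterior precision equals prior precision plus data precision: 1/σ_n² = 1/σ₀² + n/σ².
So 1/σ₀² = 1/5.1325 − 7/42.0 = 0.194837 − 0.166667 = 0.028170.
Hence σ₀² = 1/0.028170 ≈ 35.5.

σ₀² = 35.5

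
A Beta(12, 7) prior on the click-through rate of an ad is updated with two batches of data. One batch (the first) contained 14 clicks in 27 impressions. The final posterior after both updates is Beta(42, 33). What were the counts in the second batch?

16 clicks and 13 non-clicks

Sequential conjugate updates are equivalent to a single update on the pooled data, so total successes = posterior α − prior α and total failures = posterior β − prior β.
Total across both batches: 42−12=30 clicks, 33−7=26 non-clicks.
Subtract the first batch: 30−14=16 clicks and 26−13=13 non-clicks.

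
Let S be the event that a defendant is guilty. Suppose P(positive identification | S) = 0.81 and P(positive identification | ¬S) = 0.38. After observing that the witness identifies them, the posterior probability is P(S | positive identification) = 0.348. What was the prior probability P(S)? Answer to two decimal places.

In odds form, posterior odds = prior odds × likelihood ratio, so prior odds = posterior odds ÷ LR.
Posterior odds = 0.348/(1−0.348) = 0.5337. LR = 0.81/0.38 = 2.1316.
Prior odds = 0.5337/2.1316 = 0.2504, so P(S) = 0.2504/(1+0.2504) ≈ 0.20.

P(S) = 0.20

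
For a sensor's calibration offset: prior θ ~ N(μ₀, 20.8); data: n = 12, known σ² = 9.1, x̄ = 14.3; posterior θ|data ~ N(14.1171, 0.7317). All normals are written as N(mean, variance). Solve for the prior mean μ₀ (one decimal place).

With known observation variance, the Normal–Normal posterior has precision τ_n = τ₀ + n/σ² and mean μ_n = (τ₀μ₀ + (n/σ²)x̄)/τ_n.
Here τ₀ = 1/20.8 = 0.048077 and τ_data = 12/9.1 = 1.318681, so τ_n = 1.366758.
Rearranging for μ₀: μ₀ = (μ_n·τ_n − τ_data·x̄)/τ₀ = (14.1171·1.366758 − 1.318681·14.3) / 0.048077 = 0.437521/0.048077 ≈ 9.1.

μ₀ = 9.1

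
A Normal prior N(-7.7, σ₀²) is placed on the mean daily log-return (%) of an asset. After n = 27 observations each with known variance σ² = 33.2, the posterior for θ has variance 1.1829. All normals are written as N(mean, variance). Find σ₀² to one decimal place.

Posterior precision equals prior precision plus data precision: 1/σ_n² = 1/σ₀² + n/σ².
So 1/σ₀² = 1/1.1829 − 27/33.2 = 0.845380 − 0.813253 = 0.032127.
Hence σ₀² = 1/0.032127 ≈ 31.1.

σ₀² = 31.1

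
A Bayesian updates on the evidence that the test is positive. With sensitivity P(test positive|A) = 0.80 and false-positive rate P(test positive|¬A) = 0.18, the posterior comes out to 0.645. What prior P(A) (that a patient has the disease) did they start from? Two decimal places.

P(A) = 0.29

Bayes' rule in odds form gives O(A|E) = O(A)·[P(E|A)/P(E|¬A)], hence O(A) = O(A|E)/LR.
Posterior odds = 0.645/(1−0.645) = 1.8169. LR = 0.80/0.18 = 4.4444.
Prior odds = 1.8169/4.4444 = 0.4088, so P(A) = 0.4088/(1+0.4088) ≈ 0.29.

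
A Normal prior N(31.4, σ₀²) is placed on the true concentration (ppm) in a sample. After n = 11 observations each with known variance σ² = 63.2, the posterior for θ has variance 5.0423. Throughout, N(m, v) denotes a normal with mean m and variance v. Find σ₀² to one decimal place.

Posterior precision equals prior precision plus data precision: 1/σ_n² = 1/σ₀² + n/σ².
So 1/σ₀² = 1/5.0423 − 11/63.2 = 0.198322 − 0.174051 = 0.024271.
Hence σ₀² = 1/0.024271 ≈ 41.2.

σ₀² = 41.2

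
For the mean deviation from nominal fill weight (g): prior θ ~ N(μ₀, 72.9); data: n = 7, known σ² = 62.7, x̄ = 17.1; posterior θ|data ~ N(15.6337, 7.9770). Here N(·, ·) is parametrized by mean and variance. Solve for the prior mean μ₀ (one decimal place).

With known observation variance, the Normal–Normal posterior has precision τ_n = τ₀ + n/σ² and mean μ_n = (τ₀μ₀ + (n/σ²)x̄)/τ_n.
Here τ₀ = 1/72.9 = 0.013717 and τ_data = 7/62.7 = 0.111643, so τ_n = 0.125360.
Rearranging for μ₀: μ₀ = (μ_n·τ_n − τ_data·x̄)/τ₀ = (15.6337·0.125360 − 0.111643·17.1) / 0.013717 = 0.050745/0.013717 ≈ 3.7.

μ₀ = 3.7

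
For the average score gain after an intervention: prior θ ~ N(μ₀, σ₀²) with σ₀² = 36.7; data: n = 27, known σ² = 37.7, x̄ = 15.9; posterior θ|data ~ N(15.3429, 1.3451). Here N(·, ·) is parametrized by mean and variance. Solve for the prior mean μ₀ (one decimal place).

The posterior mean is a precision-weighted average: μ_n = (τ₀μ₀ + τ_data·x̄)/(τ₀+τ_data), with τ₀=1/σ₀² and τ_data=n/σ².
Here τ₀ = 1/36.7 = 0.027248 and τ_data = 27/37.7 = 0.716180, so τ_n = 0.743428.
Rearranging for μ₀: μ₀ = (μ_n·τ_n − τ_data·x̄)/τ₀ = (15.3429·0.743428 − 0.716180·15.9) / 0.027248 = 0.019079/0.027248 ≈ 0.7.

μ₀ = 0.7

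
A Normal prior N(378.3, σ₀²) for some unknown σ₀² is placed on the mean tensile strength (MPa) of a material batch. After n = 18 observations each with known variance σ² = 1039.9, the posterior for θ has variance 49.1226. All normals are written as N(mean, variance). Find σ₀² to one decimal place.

For the Normal–Normal model with known σ², precisions add: τ_n = τ₀ + n/σ².
So 1/σ₀² = 1/49.1226 − 18/1039.9 = 0.020357 − 0.017309 = 0.003048.
Hence σ₀² = 1/0.003048 ≈ 328.1.

σ₀² = 328.1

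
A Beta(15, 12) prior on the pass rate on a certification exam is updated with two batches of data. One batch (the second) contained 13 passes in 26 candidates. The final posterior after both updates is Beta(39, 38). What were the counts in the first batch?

11 passes and 13 failures

Because Beta–binomial updating is additive in the counts, the combined data contributed (α_post−α_prior, β_post−β_prior) successes and failures.
Total across both batches: 39−15=24 passes, 38−12=26 failures.
Subtract the second batch: 24−13=11 passes and 26−13=13 failures.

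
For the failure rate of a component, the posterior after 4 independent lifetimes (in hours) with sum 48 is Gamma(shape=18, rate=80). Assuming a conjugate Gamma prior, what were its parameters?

Gamma(shape=14, rate=32)

Gamma–exponential conjugacy: posterior shape = α + n, posterior rate = β + Σtᵢ.
So α = 18 − 4 = 14 and β = 80 − 48 = 32.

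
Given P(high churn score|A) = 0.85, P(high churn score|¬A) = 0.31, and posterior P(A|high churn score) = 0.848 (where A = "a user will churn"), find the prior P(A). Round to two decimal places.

P(A) = 0.67

In odds form, posterior odds = prior odds × likelihood ratio, so prior odds = posterior odds ÷ LR.
Posterior odds = 0.848/(1−0.848) = 5.5789. LR = 0.85/0.31 = 2.7419.
Prior odds = 5.5789/2.7419 = 2.0347, so P(A) = 2.0347/(1+2.0347) ≈ 0.67.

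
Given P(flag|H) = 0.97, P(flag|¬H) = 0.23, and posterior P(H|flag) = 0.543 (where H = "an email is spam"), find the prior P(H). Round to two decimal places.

P(H) = 0.22

In odds form, posterior odds = prior odds × likelihood ratio, so prior odds = posterior odds ÷ LR.
Posterior odds = 0.543/(1−0.543) = 1.1882. LR = 0.97/0.23 = 4.2174.
Prior odds = 1.1882/4.2174 = 0.2817, so P(H) = 0.2817/(1+0.2817) ≈ 0.22.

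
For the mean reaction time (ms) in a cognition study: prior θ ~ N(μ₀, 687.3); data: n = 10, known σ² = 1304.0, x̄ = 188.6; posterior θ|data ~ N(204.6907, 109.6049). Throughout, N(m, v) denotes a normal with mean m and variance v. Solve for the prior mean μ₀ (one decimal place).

μ₀ = 289.5

The posterior mean is a precision-weighted average: μ_n = (τ₀μ₀ + τ_data·x̄)/(τ₀+τ_data), with τ₀=1/σ₀² and τ_data=n/σ².
Here τ₀ = 1/687.3 = 0.001455 and τ_data = 10/1304.0 = 0.007669, so τ_n = 0.009124.
Rearranging for μ₀: μ₀ = (μ_n·τ_n − τ_data·x̄)/τ₀ = (204.6907·0.009124 − 0.007669·188.6) / 0.001455 = 0.421225/0.001455 ≈ 289.5.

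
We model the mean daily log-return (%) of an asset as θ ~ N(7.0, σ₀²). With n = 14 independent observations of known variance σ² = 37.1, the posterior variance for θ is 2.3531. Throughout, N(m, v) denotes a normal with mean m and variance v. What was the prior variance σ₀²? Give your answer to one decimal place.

σ₀² = 21.0

Posterior precision equals prior precision plus data precision: 1/σ_n² = 1/σ₀² + n/σ².
So 1/σ₀² = 1/2.3531 − 14/37.1 = 0.424971 − 0.377358 = 0.047613.
Hence σ₀² = 1/0.047613 ≈ 21.0.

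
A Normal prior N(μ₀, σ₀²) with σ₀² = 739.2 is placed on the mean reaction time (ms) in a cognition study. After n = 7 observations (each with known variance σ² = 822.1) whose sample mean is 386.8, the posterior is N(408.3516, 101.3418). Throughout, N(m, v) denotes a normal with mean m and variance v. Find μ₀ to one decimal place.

With known observation variance, the Normal–Normal posterior has precision τ_n = τ₀ + n/σ² and mean μ_n = (τ₀μ₀ + (n/σ²)x̄)/τ_n.
Here τ₀ = 1/739.2 = 0.001353 and τ_data = 7/822.1 = 0.008515, so τ_n = 0.009868.
Rearranging for μ₀: μ₀ = (μ_n·τ_n − τ_data·x̄)/τ₀ = (408.3516·0.009868 − 0.008515·386.8) / 0.001353 = 0.736012/0.001353 ≈ 544.0.

μ₀ = 544.0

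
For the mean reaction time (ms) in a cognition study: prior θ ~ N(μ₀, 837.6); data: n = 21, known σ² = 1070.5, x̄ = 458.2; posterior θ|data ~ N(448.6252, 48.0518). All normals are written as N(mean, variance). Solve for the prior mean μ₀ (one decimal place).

μ₀ = 291.3

The posterior mean is a precision-weighted average: μ_n = (τ₀μ₀ + τ_data·x̄)/(τ₀+τ_data), with τ₀=1/σ₀² and τ_data=n/σ².
Here τ₀ = 1/837.6 = 0.001194 and τ_data = 21/1070.5 = 0.019617, so τ_n = 0.020811.
Rearranging for μ₀: μ₀ = (μ_n·τ_n − τ_data·x̄)/τ₀ = (448.6252·0.020811 − 0.019617·458.2) / 0.001194 = 0.347830/0.001194 ≈ 291.3.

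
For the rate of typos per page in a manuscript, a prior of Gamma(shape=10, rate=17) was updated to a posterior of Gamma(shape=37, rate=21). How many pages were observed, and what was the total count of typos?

n = 4 pages with total 27 typos

A Gamma(α, β) prior (rate parametrization) on a Poisson rate with n observations summing to S gives posterior Gamma(α+S, β+n).
Matching: Σxᵢ = 37 − 10 = 27 and n = 21 − 17 = 4.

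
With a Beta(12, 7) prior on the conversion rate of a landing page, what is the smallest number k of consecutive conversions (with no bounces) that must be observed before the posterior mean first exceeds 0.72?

k = 7

After k conversions and 0 bounces the posterior is Beta(12+k, 7), with mean (12+k)/(12+7+k).
Set (12+k)/(19+k) > 0.72 and solve: k > (0.72·19 − 12)/(1 − 0.72) = 6.000.
The smallest integer exceeding 6.000 is 7.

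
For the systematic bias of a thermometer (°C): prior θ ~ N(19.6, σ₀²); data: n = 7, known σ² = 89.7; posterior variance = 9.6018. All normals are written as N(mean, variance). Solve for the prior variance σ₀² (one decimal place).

Posterior precision equals prior precision plus data precision: 1/σ_n² = 1/σ₀² + n/σ².
So 1/σ₀² = 1/9.6018 − 7/89.7 = 0.104147 − 0.078038 = 0.026109.
Hence σ₀² = 1/0.026109 ≈ 38.3.

σ₀² = 38.3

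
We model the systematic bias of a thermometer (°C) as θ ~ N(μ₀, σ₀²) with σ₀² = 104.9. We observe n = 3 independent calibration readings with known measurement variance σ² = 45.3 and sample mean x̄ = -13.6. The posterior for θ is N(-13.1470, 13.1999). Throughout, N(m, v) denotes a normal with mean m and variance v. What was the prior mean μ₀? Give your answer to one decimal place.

μ₀ = -10.0

With known observation variance, the Normal–Normal posterior has precision τ_n = τ₀ + n/σ² and mean μ_n = (τ₀μ₀ + (n/σ²)x̄)/τ_n.
Here τ₀ = 1/104.9 = 0.009533 and τ_data = 3/45.3 = 0.066225, so τ_n = 0.075758.
Rearranging for μ₀: μ₀ = (μ_n·τ_n − τ_data·x̄)/τ₀ = (-13.1470·0.075758 − 0.066225·-13.6) / 0.009533 = -0.095330/0.009533 ≈ -10.0.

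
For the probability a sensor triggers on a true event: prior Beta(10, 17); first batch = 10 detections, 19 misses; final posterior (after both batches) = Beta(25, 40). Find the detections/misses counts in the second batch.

Because Beta–binomial updating is additive in the counts, the combined data contributed (α_post−α_prior, β_post−β_prior) successes and failures.
Total across both batches: 25−10=15 detections, 40−17=23 misses.
Subtract the first batch: 15−10=5 detections and 23−19=4 misses.

5 detections and 4 misses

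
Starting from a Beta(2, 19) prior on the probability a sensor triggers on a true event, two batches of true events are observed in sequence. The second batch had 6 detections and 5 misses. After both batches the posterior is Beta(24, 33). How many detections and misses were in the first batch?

Sequential conjugate updates are equivalent to a single update on the pooled data, so total successes = posterior α − prior α and total failures = posterior β − prior β.
Total across both batches: 24−2=22 detections, 33−19=14 misses.
Subtract the second batch: 22−6=16 detections and 14−5=9 misses.

16 detections and 9 misses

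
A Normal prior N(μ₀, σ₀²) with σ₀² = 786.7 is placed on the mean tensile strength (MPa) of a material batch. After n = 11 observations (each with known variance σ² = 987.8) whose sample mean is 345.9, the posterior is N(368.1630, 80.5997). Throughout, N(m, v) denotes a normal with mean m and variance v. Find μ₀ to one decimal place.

The posterior mean is a precision-weighted average: μ_n = (τ₀μ₀ + τ_data·x̄)/(τ₀+τ_data), with τ₀=1/σ₀² and τ_data=n/σ².
Here τ₀ = 1/786.7 = 0.001271 and τ_data = 11/987.8 = 0.011136, so τ_n = 0.012407.
Rearranging for μ₀: μ₀ = (μ_n·τ_n − τ_data·x̄)/τ₀ = (368.1630·0.012407 − 0.011136·345.9) / 0.001271 = 0.715856/0.001271 ≈ 563.2.

μ₀ = 563.2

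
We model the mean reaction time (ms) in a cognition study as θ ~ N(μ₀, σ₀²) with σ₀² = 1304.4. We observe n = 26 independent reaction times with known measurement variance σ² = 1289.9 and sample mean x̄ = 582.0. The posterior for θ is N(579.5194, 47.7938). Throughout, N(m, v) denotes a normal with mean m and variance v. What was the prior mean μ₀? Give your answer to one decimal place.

With known observation variance, the Normal–Normal posterior has precision τ_n = τ₀ + n/σ² and mean μ_n = (τ₀μ₀ + (n/σ²)x̄)/τ_n.
Here τ₀ = 1/1304.4 = 0.000767 and τ_data = 26/1289.9 = 0.020157, so τ_n = 0.020924.
Rearranging for μ₀: μ₀ = (μ_n·τ_n − τ_data·x̄)/τ₀ = (579.5194·0.020924 − 0.020157·582.0) / 0.000767 = 0.394490/0.000767 ≈ 514.3.

μ₀ = 514.3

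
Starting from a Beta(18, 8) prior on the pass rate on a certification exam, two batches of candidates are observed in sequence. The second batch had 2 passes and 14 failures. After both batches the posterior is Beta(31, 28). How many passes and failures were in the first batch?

11 passes and 6 failures

Sequential conjugate updates are equivalent to a single update on the pooled data, so total successes = posterior α − prior α and total failures = posterior β − prior β.
Total across both batches: 31−18=13 passes, 28−8=20 failures.
Subtract the second batch: 13−2=11 passes and 20−14=6 failures.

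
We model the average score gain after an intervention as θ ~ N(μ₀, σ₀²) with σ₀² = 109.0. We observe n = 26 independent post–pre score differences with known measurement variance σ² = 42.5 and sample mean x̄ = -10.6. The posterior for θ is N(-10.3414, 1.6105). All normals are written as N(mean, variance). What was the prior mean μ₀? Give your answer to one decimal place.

μ₀ = 6.9

The posterior mean is a precision-weighted average: μ_n = (τ₀μ₀ + τ_data·x̄)/(τ₀+τ_data), with τ₀=1/σ₀² and τ_data=n/σ².
Here τ₀ = 1/109.0 = 0.009174 and τ_data = 26/42.5 = 0.611765, so τ_n = 0.620939.
Rearranging for μ₀: μ₀ = (μ_n·τ_n − τ_data·x̄)/τ₀ = (-10.3414·0.620939 − 0.611765·-10.6) / 0.009174 = 0.063330/0.009174 ≈ 6.9.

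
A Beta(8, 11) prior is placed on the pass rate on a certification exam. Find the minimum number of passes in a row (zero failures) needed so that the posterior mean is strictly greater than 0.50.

After k passes and 0 failures the posterior is Beta(8+k, 11), with mean (8+k)/(8+11+k).
Set (8+k)/(19+k) > 0.50 and solve: k > (0.50·19 − 8)/(1 − 0.50) = 3.000.
The smallest integer exceeding 3.000 is 4, and checking k=4: (12)/(23) = 0.5217 > 0.50.

k = 4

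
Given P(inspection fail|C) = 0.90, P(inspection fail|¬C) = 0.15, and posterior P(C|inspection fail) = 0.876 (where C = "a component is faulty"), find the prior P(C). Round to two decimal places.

In odds form, posterior odds = prior odds × likelihood ratio, so prior odds = posterior odds ÷ LR.
Posterior odds = 0.876/(1−0.876) = 7.0645. LR = 0.90/0.15 = 6.0000.
Prior odds = 7.0645/6.0000 = 1.1774, so P(C) = 1.1774/(1+1.1774) ≈ 0.54.

P(C) = 0.54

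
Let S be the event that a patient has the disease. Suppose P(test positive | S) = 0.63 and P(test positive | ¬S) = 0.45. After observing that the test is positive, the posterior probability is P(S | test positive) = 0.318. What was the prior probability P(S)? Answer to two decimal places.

P(S) = 0.25

In odds form, posterior odds = prior odds × likelihood ratio, so prior odds = posterior odds ÷ LR.
Posterior odds = 0.318/(1−0.318) = 0.4663. LR = 0.63/0.45 = 1.4000.
Prior odds = 0.4663/1.4000 = 0.3331, so P(S) = 0.3331/(1+0.3331) ≈ 0.25.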